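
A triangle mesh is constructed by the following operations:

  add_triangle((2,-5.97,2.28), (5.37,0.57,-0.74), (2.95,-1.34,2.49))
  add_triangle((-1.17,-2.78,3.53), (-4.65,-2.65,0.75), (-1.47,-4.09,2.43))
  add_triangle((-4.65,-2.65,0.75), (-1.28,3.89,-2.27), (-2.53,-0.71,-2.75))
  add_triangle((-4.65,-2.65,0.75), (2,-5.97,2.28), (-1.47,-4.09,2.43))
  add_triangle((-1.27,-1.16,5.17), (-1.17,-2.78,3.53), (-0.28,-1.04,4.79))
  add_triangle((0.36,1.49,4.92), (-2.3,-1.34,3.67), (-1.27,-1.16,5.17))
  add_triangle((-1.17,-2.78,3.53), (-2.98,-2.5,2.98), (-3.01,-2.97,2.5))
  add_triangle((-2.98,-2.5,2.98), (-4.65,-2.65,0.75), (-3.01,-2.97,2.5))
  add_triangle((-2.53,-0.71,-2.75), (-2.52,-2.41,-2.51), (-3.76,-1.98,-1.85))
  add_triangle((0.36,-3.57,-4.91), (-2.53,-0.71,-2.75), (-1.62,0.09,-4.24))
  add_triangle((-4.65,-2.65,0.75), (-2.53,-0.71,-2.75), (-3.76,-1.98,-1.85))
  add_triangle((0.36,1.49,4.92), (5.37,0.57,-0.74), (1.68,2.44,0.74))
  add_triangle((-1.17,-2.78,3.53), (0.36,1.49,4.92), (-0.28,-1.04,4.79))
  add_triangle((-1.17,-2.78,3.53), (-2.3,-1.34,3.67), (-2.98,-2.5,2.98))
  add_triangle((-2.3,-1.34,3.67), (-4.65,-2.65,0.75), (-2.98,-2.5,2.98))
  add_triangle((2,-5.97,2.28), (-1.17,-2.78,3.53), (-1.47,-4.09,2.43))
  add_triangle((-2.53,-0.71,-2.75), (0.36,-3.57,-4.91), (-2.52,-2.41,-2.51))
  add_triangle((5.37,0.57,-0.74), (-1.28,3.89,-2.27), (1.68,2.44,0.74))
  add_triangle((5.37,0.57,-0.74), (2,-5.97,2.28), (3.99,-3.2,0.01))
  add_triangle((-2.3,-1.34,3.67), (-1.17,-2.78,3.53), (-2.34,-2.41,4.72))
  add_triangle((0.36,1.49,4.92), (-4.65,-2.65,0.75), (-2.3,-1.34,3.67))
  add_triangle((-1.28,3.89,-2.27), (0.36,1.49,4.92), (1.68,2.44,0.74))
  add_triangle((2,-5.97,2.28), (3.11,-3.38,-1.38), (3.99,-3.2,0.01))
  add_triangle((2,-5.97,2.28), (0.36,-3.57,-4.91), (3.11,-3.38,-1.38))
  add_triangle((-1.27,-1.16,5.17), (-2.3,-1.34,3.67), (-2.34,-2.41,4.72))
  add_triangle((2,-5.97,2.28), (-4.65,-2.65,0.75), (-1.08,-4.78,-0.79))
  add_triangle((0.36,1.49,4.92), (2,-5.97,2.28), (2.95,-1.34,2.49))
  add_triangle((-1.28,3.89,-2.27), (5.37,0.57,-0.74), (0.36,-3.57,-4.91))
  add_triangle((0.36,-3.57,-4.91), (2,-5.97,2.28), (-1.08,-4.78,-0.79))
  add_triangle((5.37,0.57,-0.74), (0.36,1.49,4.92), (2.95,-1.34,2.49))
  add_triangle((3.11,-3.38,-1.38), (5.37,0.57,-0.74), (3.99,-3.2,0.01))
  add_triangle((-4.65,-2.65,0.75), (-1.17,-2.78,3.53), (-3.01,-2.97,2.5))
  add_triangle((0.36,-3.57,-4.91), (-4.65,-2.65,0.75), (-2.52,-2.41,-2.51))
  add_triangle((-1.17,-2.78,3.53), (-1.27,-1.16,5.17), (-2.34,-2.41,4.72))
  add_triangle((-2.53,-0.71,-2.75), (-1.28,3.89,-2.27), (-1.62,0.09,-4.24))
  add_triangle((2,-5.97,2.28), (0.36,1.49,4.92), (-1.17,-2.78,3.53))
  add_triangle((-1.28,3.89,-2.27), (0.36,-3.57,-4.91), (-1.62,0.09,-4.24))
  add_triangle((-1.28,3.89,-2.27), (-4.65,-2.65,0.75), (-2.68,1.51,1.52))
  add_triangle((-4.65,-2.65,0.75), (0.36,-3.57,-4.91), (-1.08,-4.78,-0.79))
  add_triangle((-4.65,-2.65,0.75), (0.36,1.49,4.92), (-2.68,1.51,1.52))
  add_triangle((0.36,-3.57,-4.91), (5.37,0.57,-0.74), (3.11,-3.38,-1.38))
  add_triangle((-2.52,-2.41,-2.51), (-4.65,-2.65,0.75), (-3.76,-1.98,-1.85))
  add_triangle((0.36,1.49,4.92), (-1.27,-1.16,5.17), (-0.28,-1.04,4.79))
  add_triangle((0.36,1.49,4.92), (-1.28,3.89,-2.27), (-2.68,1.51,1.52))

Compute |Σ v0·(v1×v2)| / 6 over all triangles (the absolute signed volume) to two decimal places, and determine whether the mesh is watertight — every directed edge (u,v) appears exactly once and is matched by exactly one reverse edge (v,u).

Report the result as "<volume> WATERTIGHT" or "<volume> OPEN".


Per-triangle v0·(v1×v2)/6:
  t1: +12.2457
  t2: +4.8303
  t3: +9.9016
  t4: +5.5233
  t5: +1.5269
  t6: +2.4275
  t7: +0.9770
  t8: +1.1785
  t9: +1.5168
  t10: +5.0550
  t11: +0.9948
  t12: +8.7972
  t13: -0.9271
  t14: +1.9147
  t15: +1.9931
  t16: +5.1605
  t17: +4.1611
  t18: +8.4525
  t19: +5.1903
  t20: +0.1260
  t21: +3.3978
  t22: +8.1267
  t23: +5.3693
  t24: +14.5663
  t25: +1.1025
  t26: +13.7126
  t27: +11.9688
  t28: +25.4130
  t29: +14.5615
  t30: +11.1164
  t31: +4.9445
  t32: +0.0504
  t33: +4.8708
  t34: +1.6697
  t35: +4.2402
  t36: +13.5866
  t37: +4.9989
  t38: +9.7236
  t39: +12.8386
  t40: +10.6348
  t41: +13.0667
  t42: +2.2220
  t43: +1.9571
  t44: +9.5181
Σ = +284.7027 → |volume| = 284.70

Directed edges: 132 total, each appears once with its reverse present → watertight.

284.70 WATERTIGHT


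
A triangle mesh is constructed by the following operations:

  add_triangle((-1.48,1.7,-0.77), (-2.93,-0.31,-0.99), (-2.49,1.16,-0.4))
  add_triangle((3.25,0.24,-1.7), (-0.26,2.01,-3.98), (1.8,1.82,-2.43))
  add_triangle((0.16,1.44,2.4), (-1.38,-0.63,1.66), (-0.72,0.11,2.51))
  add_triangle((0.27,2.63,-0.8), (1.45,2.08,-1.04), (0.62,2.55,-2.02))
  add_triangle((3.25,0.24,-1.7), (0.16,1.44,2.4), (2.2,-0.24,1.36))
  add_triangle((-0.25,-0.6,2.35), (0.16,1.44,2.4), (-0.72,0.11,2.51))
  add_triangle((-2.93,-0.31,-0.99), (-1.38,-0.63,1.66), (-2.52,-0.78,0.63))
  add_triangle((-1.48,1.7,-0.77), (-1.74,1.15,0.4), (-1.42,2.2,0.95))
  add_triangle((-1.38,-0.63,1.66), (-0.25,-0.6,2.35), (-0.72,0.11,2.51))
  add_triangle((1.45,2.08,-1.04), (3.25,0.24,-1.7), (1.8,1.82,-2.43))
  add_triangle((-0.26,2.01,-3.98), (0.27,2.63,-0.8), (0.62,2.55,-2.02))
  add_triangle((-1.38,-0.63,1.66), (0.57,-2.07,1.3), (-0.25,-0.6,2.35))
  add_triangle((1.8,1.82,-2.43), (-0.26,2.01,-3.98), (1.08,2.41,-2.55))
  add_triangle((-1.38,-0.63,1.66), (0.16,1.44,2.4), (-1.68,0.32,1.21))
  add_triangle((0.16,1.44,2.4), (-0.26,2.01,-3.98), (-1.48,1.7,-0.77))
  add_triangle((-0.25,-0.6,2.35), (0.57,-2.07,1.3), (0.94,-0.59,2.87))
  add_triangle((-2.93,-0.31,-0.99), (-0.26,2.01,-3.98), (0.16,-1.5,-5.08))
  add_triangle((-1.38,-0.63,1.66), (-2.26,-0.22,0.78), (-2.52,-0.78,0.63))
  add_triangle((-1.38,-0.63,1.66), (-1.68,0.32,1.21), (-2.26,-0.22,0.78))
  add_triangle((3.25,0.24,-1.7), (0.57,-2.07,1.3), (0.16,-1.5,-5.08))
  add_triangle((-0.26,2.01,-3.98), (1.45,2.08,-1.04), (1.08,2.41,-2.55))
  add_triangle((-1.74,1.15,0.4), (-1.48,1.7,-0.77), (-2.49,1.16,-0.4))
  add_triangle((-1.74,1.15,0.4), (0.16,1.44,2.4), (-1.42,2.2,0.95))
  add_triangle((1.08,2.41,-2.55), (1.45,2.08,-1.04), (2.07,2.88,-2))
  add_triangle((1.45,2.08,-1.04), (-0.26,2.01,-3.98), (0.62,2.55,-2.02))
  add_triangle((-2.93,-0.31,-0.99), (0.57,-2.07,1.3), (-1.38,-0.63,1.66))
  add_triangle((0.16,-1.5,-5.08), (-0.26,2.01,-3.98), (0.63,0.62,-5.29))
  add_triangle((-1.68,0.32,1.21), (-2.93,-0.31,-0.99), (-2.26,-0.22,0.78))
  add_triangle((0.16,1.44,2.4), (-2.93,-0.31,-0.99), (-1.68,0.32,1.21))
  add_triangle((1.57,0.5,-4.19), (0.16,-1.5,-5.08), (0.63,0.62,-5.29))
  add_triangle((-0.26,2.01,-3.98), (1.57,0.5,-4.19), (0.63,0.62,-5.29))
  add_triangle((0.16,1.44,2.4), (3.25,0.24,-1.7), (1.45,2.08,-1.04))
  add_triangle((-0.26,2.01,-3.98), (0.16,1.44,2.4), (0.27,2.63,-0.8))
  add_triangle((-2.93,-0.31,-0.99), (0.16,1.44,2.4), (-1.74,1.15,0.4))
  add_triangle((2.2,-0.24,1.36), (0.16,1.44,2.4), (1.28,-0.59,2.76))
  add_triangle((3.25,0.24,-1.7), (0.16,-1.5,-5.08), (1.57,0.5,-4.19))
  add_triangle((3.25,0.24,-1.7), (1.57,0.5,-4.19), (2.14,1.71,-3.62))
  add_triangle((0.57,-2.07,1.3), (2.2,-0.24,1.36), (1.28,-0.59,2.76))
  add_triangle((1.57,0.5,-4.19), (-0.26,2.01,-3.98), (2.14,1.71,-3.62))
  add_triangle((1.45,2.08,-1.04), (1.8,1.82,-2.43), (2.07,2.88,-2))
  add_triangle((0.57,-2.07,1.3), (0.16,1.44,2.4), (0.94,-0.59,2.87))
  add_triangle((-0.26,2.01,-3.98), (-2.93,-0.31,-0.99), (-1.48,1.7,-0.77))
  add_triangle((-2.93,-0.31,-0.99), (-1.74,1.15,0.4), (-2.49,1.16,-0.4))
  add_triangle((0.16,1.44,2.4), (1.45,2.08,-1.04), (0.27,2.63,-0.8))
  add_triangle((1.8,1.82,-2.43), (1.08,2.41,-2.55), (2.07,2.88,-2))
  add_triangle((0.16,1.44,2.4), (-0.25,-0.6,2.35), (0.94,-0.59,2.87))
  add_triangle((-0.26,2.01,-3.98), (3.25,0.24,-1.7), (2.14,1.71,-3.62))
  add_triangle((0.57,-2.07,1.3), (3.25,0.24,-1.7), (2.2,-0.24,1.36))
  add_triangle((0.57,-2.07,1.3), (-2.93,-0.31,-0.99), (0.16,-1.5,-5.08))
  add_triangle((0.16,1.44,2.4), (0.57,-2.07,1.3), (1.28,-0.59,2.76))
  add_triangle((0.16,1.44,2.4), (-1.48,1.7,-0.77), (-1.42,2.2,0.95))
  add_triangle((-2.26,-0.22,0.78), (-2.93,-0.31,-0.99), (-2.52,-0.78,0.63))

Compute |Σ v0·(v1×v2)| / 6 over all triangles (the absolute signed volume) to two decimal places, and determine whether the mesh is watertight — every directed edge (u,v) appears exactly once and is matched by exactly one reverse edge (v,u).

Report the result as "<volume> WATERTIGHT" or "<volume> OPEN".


73.08 WATERTIGHT

Per-triangle v0·(v1×v2)/6:
  t1: +0.5878
  t2: +2.1253
  t3: +0.2553
  t4: +0.6105
  t5: +2.4838
  t6: +0.4863
  t7: -0.1829
  t8: +0.5367
  t9: +0.3905
  t10: +1.3334
  t11: +0.7833
  t12: +0.8764
  t13: +0.9679
  t14: +0.9031
  t15: +2.5179
  t16: +0.8874
  t17: +7.9915
  t18: +0.2832
  t19: +0.3332
  t20: +7.0248
  t21: +0.1557
  t22: +0.3599
  t23: +0.6119
  t24: +0.1455
  t25: +0.7649
  t26: +1.9502
  t27: +1.9616
  t28: +0.3586
  t29: +0.6651
  t30: +1.9751
  t31: +1.4633
  t32: +2.8720
  t33: +0.5622
  t34: +0.8418
  t35: +1.4321
  t36: +3.7981
  t37: +2.3117
  t38: +1.2929
  t39: +2.4030
  t40: +0.0703
  t41: -0.4065
  t42: +3.2602
  t43: +0.3992
  t44: +1.5403
  t45: +0.5720
  t46: +0.9780
  t47: -0.7116
  t48: +2.5240
  t49: +6.1613
  t50: +0.8152
  t51: +0.3513
  t52: +0.4008
Σ = +73.0754 → |volume| = 73.08

Directed edges: 156 total, each appears once with its reverse present → watertight.


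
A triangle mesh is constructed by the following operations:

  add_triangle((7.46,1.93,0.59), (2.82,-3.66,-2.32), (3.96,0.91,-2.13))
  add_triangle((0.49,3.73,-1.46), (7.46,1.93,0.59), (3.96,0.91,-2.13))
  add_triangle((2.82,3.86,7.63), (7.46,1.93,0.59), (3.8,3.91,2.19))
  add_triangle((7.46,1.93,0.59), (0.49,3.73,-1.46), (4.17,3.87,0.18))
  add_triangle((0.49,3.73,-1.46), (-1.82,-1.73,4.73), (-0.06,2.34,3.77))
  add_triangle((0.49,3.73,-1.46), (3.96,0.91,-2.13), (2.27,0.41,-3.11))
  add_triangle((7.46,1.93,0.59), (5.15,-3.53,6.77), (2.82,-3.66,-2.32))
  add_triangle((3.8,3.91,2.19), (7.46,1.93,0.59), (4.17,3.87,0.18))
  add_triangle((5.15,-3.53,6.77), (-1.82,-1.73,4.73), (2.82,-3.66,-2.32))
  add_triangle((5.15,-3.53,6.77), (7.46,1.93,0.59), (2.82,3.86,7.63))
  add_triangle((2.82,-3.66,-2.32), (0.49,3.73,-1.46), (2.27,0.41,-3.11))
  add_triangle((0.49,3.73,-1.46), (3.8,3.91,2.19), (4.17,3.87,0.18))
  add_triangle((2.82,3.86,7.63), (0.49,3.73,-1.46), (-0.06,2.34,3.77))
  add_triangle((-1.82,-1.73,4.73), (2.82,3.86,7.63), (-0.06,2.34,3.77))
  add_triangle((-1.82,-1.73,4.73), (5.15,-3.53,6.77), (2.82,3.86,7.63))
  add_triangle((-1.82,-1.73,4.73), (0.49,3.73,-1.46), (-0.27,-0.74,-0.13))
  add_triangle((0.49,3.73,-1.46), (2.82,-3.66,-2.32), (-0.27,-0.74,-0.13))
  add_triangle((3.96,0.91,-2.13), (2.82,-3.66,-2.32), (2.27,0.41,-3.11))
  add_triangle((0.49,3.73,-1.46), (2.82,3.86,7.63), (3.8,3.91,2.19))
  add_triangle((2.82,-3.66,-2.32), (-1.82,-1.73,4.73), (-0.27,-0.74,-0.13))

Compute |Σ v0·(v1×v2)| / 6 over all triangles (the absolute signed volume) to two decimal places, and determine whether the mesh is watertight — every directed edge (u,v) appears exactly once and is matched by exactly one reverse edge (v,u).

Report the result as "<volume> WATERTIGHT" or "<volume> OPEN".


Per-triangle v0·(v1×v2)/6:
  t1: +12.9722
  t2: +11.1589
  t3: +19.6006
  t4: +4.5301
  t5: +3.7141
  t6: +4.5981
  t7: +50.0997
  t8: +7.1022
  t9: +25.9617
  t10: +69.5439
  t11: -0.8825
  t12: +5.0064
  t13: +8.8255
  t14: +9.5836
  t15: +45.4408
  t16: +0.8509
  t17: +1.2642
  t18: +5.3119
  t19: +13.3255
  t20: +2.3340
Σ = +300.3417 → |volume| = 300.34

Directed edges: 60 total, each appears once with its reverse present → watertight.

300.34 WATERTIGHT


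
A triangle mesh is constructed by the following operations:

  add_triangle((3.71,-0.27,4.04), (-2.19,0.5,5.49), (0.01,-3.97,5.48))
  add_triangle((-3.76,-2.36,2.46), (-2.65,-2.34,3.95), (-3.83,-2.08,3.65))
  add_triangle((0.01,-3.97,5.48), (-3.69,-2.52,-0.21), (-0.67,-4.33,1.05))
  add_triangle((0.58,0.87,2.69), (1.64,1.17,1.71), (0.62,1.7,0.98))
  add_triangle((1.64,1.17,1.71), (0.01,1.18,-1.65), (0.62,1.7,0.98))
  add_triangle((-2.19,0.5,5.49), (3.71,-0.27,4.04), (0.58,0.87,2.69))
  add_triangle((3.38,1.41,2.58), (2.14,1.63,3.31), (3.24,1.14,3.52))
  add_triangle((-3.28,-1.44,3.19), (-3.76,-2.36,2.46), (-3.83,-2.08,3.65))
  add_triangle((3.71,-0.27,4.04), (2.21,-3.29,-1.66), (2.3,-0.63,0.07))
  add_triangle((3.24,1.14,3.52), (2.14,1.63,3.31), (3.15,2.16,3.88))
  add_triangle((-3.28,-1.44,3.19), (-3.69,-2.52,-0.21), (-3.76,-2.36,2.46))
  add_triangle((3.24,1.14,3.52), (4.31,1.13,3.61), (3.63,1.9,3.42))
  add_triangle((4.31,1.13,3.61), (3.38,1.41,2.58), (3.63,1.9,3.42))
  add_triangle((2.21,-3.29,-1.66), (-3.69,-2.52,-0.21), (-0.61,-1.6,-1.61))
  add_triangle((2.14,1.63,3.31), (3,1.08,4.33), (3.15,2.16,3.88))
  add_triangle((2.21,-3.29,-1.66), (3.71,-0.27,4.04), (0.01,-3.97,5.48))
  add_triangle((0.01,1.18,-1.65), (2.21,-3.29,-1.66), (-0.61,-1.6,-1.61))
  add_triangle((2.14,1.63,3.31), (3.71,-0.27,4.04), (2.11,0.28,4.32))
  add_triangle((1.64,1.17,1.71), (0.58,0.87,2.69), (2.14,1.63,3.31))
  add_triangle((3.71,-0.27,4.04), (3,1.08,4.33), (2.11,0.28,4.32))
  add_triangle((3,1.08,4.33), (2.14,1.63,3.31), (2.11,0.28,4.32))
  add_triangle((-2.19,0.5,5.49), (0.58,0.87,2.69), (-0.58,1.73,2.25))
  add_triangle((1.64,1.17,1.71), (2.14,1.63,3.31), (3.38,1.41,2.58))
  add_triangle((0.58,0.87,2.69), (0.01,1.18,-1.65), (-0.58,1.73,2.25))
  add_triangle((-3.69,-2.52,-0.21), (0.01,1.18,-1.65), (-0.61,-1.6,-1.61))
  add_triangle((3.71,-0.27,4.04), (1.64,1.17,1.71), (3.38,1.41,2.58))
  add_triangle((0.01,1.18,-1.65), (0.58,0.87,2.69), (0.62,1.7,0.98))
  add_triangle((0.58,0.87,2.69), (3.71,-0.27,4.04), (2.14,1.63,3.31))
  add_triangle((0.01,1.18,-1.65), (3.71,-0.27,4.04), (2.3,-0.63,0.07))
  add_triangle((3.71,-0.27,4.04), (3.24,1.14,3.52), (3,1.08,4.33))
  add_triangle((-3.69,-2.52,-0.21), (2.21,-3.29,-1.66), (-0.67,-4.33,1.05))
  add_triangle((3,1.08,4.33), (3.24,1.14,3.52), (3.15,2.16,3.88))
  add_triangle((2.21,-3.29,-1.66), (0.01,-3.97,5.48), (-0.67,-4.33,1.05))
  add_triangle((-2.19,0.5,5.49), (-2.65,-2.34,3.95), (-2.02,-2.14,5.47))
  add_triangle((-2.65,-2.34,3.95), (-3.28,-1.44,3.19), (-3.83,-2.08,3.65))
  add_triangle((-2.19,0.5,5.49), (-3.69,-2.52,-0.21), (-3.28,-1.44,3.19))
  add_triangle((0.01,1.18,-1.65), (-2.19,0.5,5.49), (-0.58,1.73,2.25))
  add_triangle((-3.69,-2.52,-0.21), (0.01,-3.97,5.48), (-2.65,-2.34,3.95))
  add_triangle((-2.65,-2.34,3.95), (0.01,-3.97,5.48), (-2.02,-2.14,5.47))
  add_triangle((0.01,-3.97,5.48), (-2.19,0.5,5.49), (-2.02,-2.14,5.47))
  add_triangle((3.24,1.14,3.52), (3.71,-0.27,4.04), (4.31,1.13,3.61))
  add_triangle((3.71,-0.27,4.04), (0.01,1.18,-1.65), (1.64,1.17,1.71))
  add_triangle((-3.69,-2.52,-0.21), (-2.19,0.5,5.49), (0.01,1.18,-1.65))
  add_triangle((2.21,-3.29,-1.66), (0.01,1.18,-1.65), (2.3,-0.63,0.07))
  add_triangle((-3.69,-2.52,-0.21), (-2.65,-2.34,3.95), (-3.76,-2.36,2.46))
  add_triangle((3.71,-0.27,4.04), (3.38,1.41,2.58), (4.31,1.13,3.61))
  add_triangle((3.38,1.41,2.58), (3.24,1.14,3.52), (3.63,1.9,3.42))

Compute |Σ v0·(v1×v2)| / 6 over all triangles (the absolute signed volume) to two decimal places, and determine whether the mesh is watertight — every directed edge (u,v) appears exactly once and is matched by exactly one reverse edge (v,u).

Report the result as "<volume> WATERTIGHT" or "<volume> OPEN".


131.67 OPEN

Per-triangle v0·(v1×v2)/6:
  t1: +20.4793
  t2: +0.9351
  t3: +10.3882
  t4: +0.6752
  t5: +0.6777
  t6: +4.0082
  t7: +0.6346
  t8: +0.2317
  t9: +3.5473
  t10: -0.3426
  t11: +0.8841
  t12: +0.4700
  t13: +0.3138
  t14: +3.3498
  t15: +0.4000
  t16: +20.5627
  t17: +2.4276
  t18: -1.9704
  t19: +0.0756
  t20: +1.3385
  t21: +0.6009
  t22: +2.1252
  t23: +0.2686
  t24: +0.9827
  t25: +2.3379
  t26: -0.7998
  t27: +0.0872
  t28: +1.7203
  t29: +2.2525
  t30: +0.9110
  t31: +7.4646
  t32: +0.6020
  t33: +9.9715
  t34: +2.9936
  t35: +0.3472
  t36: +1.3818
  t37: +1.2910
  t38: +8.2427
  t39: +3.4566
  t40: +4.6385
  t41: +0.9143
  t42: +1.2687
  t43: +6.0767
  t44: +2.4815
  t45: +1.3961
  t46: -0.1268
  t47: -0.3048
Σ = +131.6682 → |volume| = 131.67

Directed edges: 141 total; 3 unmatched, e.g. (-2.19,0.5,5.49)→(-2.65,-2.34,3.95) → open.


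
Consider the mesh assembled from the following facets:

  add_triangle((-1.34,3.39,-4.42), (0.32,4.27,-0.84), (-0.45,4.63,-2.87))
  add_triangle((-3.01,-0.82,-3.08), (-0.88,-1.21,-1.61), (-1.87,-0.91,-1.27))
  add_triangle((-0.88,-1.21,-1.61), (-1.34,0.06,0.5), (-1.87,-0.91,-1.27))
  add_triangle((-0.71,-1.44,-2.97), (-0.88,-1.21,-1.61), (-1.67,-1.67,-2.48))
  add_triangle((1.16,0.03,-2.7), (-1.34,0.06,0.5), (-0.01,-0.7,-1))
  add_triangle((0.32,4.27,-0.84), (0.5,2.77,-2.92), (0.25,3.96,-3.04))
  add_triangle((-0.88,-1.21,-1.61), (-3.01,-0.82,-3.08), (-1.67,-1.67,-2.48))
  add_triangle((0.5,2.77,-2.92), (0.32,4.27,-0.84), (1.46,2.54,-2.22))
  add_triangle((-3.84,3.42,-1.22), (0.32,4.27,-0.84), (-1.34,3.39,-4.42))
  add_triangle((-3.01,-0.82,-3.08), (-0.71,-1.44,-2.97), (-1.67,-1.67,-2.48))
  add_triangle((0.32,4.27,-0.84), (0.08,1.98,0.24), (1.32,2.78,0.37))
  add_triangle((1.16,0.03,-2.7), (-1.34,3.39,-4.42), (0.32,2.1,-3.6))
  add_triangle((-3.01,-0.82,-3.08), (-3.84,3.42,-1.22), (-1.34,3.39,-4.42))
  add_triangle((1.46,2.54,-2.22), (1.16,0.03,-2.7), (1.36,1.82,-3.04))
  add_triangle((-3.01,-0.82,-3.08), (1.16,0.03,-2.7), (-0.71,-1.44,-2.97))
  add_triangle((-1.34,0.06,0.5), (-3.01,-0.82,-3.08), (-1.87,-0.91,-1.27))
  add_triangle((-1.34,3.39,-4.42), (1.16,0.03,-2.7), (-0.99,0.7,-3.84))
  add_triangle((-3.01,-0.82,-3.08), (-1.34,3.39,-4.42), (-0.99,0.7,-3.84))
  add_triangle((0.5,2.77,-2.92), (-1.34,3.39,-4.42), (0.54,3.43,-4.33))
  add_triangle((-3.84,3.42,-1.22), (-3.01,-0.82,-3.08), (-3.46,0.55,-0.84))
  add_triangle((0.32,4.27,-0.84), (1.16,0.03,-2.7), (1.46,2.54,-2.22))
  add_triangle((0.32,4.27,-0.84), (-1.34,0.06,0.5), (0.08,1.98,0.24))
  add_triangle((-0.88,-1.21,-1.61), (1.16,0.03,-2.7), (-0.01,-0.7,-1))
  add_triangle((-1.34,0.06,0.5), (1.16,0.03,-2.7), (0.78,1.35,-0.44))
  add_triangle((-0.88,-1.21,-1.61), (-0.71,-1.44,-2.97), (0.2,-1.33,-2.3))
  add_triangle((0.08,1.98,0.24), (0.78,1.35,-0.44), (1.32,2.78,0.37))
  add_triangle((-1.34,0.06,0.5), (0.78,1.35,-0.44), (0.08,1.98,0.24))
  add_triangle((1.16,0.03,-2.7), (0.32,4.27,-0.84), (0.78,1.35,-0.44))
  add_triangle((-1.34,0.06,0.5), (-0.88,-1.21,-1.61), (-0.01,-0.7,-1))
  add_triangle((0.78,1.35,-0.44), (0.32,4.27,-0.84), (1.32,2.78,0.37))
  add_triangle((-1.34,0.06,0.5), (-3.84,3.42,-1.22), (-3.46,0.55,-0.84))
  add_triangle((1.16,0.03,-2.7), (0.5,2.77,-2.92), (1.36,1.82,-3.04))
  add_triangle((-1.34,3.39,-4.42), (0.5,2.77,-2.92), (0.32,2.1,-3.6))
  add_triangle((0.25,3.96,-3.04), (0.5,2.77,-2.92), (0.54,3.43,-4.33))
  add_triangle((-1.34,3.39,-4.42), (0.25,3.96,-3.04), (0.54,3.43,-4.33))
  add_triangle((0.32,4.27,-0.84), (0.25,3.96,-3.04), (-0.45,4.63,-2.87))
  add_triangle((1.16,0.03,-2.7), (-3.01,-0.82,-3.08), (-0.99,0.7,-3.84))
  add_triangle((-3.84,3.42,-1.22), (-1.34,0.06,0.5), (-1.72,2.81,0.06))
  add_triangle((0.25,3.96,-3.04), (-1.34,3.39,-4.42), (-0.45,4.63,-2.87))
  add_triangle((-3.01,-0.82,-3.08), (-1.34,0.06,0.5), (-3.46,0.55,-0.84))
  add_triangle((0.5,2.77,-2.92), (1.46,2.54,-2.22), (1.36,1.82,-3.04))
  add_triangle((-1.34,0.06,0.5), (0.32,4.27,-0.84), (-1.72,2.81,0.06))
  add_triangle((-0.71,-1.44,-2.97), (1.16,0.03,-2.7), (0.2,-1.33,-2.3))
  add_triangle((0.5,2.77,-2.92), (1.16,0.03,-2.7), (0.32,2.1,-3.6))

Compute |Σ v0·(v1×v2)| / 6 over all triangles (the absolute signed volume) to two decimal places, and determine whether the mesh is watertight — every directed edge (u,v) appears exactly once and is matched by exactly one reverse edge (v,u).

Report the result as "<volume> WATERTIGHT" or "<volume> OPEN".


Per-triangle v0·(v1×v2)/6:
  t1: +0.0939
  t2: +0.4558
  t3: +0.1189
  t4: +0.1144
  t5: -0.3730
  t6: +0.5496
  t7: -0.0571
  t8: +1.7880
  t9: +10.3203
  t10: +0.8853
  t11: +0.5426
  t12: +1.1583
  t13: +11.9347
  t14: +0.3459
  t15: +2.1089
  t16: +0.5132
  t17: +3.0106
  t18: +3.8423
  t19: -0.6127
  t20: +4.0217
  t21: -1.0169
  t22: +0.5774
  t23: +0.2600
  t24: -0.6985
  t25: +0.2120
  t26: -0.2485
  t27: -0.1495
  t28: +1.1578
  t29: +0.0231
  t30: +0.5809
  t31: +1.3118
  t32: +0.6729
  t33: +1.2261
  t34: +0.1947
  t35: +2.1284
  t36: +1.2172
  t37: +2.2965
  t38: +1.1972
  t39: +1.5924
  t40: +0.8253
  t41: +0.7364
  t42: +0.1168
  t43: +0.6890
  t44: +0.8117
Σ = +56.4758 → |volume| = 56.48

Directed edges: 132 total; 6 unmatched, e.g. (-3.84,3.42,-1.22)→(0.32,4.27,-0.84) → open.

56.48 OPEN


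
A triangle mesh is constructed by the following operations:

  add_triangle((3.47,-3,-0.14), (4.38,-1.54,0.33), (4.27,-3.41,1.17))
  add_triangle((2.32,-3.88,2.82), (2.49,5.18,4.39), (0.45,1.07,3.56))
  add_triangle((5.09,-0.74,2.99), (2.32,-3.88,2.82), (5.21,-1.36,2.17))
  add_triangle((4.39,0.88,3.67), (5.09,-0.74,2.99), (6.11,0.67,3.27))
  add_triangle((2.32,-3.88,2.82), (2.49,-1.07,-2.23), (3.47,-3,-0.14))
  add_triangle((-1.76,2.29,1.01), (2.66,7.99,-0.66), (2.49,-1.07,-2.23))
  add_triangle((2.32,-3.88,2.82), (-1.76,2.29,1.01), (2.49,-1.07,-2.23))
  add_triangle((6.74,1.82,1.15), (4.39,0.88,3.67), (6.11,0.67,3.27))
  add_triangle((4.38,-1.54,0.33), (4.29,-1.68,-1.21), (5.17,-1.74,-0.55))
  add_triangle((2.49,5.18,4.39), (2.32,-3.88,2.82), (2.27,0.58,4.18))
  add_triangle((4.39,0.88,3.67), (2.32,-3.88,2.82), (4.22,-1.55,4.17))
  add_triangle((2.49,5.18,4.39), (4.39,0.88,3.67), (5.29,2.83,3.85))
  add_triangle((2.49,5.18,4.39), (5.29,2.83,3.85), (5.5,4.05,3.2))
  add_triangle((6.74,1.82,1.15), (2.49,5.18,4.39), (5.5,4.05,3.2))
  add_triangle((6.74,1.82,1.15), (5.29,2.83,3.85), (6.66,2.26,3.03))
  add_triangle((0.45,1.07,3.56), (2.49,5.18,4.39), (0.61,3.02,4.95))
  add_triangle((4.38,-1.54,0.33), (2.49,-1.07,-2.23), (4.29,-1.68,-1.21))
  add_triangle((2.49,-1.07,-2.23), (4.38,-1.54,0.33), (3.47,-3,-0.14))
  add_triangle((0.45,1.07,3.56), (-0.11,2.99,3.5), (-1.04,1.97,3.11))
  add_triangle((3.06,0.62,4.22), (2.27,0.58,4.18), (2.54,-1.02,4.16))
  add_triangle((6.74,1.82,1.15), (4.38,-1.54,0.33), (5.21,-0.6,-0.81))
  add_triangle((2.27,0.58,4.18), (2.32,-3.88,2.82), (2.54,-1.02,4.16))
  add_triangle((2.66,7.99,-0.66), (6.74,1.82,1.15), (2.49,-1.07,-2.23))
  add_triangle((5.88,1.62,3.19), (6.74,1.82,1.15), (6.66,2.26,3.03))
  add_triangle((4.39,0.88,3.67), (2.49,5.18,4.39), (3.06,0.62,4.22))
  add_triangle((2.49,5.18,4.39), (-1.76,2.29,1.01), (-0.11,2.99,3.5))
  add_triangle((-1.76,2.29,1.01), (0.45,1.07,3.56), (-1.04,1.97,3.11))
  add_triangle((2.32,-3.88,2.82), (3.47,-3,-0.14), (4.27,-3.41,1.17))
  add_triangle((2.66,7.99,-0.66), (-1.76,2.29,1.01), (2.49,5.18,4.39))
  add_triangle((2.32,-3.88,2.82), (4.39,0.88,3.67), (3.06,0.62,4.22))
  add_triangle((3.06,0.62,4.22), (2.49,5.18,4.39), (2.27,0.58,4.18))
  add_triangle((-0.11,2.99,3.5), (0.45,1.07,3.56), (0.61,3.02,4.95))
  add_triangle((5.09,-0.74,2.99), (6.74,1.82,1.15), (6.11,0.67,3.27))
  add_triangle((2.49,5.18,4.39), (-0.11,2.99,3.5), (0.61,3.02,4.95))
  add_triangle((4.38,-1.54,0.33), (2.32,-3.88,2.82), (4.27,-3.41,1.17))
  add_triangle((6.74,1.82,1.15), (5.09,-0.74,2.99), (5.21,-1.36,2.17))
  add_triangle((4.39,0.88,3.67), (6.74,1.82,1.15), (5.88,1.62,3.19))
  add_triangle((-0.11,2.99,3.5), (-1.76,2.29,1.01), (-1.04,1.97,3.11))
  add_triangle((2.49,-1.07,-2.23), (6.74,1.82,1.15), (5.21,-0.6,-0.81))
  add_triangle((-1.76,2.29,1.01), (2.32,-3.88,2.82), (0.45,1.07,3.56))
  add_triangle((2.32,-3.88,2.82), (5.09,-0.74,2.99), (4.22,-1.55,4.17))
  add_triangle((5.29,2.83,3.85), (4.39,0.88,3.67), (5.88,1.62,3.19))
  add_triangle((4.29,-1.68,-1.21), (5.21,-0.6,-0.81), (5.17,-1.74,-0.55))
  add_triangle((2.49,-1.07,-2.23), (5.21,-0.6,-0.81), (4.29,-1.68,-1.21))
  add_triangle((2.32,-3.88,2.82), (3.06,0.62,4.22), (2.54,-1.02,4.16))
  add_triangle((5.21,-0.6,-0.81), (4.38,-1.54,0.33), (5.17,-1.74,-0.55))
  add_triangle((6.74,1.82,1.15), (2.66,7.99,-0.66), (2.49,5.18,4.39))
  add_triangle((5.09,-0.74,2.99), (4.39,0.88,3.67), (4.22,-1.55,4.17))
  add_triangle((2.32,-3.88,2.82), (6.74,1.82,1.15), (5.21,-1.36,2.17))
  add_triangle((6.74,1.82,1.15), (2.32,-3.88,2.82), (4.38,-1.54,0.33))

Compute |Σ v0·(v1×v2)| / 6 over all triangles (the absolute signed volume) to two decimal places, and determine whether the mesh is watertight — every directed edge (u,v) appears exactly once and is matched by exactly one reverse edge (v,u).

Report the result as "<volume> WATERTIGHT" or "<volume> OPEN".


180.74 OPEN

Per-triangle v0·(v1×v2)/6:
  t1: +1.6616
  t2: +9.9256
  t3: +3.4211
  t4: +1.8536
  t5: +0.4838
  t6: +3.2423
  t7: -2.4399
  t8: +2.4510
  t9: +0.2048
  t10: -2.8264
  t11: -0.4978
  t12: +4.9491
  t13: +5.2411
  t14: +0.0274
  t15: +1.4530
  t16: +1.7952
  t17: -0.0852
  t18: +3.0843
  t19: +1.3086
  t20: +0.8616
  t21: +4.2555
  t22: -0.0417
  t23: +23.8664
  t24: +1.0653
  t25: +5.6805
  t26: +3.6292
  t27: -0.5296
  t28: +1.9295
  t29: +17.4055
  t30: +5.2876
  t31: +2.4439
  t32: +0.4842
  t33: +2.9556
  t34: +2.4914
  t35: +1.7881
  t36: +3.5511
  t37: +0.8560
  t38: +1.4769
  t39: +2.6597
  t40: +2.9807
  t41: +3.9247
  t42: +2.0494
  t43: +0.8011
  t44: +1.5285
  t45: +1.7549
  t46: +0.7766
  t47: +38.0297
  t48: +3.0449
  t49: -1.0495
  t50: +9.5270
Σ = +180.7379 → |volume| = 180.74

Directed edges: 150 total; 6 unmatched, e.g. (5.29,2.83,3.85)→(5.5,4.05,3.2) → open.


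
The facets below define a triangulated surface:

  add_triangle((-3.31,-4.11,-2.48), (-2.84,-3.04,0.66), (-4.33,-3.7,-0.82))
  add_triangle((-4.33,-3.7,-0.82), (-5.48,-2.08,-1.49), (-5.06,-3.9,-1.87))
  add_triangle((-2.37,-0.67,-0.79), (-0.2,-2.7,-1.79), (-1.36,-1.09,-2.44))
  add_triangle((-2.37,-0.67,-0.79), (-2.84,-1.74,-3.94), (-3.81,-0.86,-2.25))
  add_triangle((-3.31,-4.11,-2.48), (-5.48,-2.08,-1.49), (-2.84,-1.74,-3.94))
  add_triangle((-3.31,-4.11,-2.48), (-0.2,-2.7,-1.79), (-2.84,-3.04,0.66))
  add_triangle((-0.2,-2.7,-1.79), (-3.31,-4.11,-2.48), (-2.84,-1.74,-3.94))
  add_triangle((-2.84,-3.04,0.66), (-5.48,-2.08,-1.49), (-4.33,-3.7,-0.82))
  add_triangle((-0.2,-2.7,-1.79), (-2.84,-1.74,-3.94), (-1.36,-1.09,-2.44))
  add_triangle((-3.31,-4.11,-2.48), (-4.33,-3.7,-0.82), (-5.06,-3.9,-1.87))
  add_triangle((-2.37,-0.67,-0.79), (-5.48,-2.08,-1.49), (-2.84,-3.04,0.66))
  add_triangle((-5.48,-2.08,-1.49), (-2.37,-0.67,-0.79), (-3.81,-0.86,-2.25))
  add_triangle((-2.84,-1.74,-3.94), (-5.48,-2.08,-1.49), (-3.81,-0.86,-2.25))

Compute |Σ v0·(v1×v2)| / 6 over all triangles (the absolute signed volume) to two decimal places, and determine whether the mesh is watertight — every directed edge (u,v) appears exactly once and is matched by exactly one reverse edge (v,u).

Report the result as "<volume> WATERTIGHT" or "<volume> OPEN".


22.58 OPEN

Per-triangle v0·(v1×v2)/6:
  t1: +1.9279
  t2: +1.5742
  t3: -1.5941
  t4: -0.6194
  t5: +7.3010
  t6: +3.3305
  t7: +4.0673
  t8: +2.0497
  t9: +0.4911
  t10: +1.4100
  t11: +0.0394
  t12: +0.1766
  t13: +2.4299
Σ = +22.5841 → |volume| = 22.58

Directed edges: 39 total; 9 unmatched, e.g. (-5.48,-2.08,-1.49)→(-5.06,-3.9,-1.87) → open.


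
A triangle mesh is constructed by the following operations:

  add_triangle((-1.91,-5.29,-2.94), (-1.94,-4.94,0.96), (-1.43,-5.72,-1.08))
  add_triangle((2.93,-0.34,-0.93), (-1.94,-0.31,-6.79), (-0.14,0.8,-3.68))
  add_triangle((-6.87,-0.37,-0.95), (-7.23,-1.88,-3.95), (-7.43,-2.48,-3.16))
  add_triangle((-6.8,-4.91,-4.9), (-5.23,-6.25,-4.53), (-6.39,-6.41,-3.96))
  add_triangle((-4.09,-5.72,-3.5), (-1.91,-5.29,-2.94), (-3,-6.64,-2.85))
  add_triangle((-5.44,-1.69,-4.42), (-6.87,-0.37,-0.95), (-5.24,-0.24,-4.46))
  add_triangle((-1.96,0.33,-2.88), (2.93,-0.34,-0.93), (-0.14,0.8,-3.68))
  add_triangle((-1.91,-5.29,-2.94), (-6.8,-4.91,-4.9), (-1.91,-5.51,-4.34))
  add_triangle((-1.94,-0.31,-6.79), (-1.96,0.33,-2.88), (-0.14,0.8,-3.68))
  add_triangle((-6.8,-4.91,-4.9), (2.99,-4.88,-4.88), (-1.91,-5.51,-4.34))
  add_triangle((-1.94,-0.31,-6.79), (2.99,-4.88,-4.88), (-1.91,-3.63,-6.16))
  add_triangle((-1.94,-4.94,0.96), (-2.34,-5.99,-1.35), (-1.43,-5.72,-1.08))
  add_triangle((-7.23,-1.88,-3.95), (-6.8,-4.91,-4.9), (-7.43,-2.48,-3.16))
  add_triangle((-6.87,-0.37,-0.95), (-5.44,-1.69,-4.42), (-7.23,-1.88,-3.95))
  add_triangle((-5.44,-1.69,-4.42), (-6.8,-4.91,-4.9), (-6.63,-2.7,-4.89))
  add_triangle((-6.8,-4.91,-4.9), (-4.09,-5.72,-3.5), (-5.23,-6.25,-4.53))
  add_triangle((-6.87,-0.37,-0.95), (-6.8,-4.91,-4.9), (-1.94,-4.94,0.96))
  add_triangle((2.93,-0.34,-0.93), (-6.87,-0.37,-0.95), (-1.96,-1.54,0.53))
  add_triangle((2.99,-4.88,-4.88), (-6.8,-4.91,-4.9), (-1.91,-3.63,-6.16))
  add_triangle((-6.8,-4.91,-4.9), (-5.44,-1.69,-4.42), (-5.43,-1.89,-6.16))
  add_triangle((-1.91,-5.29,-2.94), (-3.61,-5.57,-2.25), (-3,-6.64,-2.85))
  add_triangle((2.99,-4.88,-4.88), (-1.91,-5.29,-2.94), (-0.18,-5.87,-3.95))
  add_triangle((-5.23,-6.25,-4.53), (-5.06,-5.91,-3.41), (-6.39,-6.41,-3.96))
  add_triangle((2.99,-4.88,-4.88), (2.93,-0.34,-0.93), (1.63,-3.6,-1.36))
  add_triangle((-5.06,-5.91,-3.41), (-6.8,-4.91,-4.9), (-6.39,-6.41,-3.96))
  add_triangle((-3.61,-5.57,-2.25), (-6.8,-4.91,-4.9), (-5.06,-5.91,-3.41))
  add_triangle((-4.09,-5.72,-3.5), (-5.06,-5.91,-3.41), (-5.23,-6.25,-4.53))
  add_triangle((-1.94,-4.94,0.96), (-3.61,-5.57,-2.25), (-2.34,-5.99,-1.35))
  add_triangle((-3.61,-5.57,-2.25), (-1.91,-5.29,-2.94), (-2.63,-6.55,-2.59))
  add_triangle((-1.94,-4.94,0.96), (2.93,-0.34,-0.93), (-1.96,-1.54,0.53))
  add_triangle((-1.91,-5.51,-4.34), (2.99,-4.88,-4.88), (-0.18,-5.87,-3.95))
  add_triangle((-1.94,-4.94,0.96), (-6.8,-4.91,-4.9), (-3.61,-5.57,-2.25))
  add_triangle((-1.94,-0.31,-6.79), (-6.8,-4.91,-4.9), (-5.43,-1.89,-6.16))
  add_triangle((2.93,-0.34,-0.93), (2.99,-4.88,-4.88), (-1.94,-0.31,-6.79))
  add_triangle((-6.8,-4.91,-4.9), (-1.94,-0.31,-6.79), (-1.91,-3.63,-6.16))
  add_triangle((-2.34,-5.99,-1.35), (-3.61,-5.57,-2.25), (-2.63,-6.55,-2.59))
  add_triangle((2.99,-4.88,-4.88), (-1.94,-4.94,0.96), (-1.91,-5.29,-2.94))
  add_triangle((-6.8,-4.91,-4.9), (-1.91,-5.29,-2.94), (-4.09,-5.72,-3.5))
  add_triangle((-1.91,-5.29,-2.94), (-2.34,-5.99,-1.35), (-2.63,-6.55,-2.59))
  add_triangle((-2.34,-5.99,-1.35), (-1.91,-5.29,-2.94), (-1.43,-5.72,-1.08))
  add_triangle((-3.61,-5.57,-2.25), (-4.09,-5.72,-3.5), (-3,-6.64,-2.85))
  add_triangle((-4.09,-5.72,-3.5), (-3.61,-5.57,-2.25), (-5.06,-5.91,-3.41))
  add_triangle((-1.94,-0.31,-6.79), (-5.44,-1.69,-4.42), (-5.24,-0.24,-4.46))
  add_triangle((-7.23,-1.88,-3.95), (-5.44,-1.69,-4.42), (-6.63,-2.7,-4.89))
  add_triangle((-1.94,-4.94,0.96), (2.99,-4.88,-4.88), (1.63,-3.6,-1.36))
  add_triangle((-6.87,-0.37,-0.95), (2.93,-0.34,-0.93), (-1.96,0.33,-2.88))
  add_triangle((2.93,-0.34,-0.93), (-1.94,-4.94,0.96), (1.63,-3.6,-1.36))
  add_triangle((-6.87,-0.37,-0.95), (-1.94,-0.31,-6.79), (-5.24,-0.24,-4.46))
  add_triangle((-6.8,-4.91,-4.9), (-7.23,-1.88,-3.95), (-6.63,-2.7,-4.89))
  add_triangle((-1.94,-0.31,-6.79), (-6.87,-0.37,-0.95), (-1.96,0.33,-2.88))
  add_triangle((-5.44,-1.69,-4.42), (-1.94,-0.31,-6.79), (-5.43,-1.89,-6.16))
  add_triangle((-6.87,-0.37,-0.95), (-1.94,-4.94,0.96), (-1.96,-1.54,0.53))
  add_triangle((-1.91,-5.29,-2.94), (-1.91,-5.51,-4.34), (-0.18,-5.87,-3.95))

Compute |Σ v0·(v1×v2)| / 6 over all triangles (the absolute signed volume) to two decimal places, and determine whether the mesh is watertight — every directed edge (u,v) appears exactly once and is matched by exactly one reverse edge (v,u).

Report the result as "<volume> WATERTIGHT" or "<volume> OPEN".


Per-triangle v0·(v1×v2)/6:
  t1: -2.3648
  t2: +3.8077
  t3: +3.3859
  t4: +3.3567
  t5: +1.6706
  t6: +6.1524
  t7: -1.1538
  t8: +5.8154
  t9: +1.7217
  t10: +9.2907
  t11: +17.4056
  t12: +1.6674
  t13: +4.1870
  t14: +1.5408
  t15: +0.8974
  t16: -0.8375
  t17: +28.3136
  t18: -2.6495
  t19: +20.2167
  t20: +4.5490
  t21: -0.7353
  t22: -0.8258
  t23: +0.8519
  t24: +4.6823
  t25: -1.1675
  t26: +0.1052
  t27: +0.7108
  t28: +2.9785
  t29: +1.2829
  t30: -0.5295
  t31: +4.6608
  t32: +6.5099
  t33: +9.6320
  t34: +15.3664
  t35: +19.6688
  t36: +1.5239
  t37: +15.2258
  t38: +2.4530
  t39: +0.2984
  t40: +1.4365
  t41: +1.4989
  t42: +0.9943
  t43: +6.5069
  t44: +1.2821
  t45: +6.2860
  t46: -2.1529
  t47: +2.6987
  t48: -1.1942
  t49: +3.4062
  t50: +3.8664
  t51: +1.4240
  t52: +2.4177
  t53: +2.1367
Σ = +220.2727 → |volume| = 220.27

Directed edges: 159 total; 3 unmatched, e.g. (-7.43,-2.48,-3.16)→(-6.87,-0.37,-0.95) → open.

220.27 OPEN


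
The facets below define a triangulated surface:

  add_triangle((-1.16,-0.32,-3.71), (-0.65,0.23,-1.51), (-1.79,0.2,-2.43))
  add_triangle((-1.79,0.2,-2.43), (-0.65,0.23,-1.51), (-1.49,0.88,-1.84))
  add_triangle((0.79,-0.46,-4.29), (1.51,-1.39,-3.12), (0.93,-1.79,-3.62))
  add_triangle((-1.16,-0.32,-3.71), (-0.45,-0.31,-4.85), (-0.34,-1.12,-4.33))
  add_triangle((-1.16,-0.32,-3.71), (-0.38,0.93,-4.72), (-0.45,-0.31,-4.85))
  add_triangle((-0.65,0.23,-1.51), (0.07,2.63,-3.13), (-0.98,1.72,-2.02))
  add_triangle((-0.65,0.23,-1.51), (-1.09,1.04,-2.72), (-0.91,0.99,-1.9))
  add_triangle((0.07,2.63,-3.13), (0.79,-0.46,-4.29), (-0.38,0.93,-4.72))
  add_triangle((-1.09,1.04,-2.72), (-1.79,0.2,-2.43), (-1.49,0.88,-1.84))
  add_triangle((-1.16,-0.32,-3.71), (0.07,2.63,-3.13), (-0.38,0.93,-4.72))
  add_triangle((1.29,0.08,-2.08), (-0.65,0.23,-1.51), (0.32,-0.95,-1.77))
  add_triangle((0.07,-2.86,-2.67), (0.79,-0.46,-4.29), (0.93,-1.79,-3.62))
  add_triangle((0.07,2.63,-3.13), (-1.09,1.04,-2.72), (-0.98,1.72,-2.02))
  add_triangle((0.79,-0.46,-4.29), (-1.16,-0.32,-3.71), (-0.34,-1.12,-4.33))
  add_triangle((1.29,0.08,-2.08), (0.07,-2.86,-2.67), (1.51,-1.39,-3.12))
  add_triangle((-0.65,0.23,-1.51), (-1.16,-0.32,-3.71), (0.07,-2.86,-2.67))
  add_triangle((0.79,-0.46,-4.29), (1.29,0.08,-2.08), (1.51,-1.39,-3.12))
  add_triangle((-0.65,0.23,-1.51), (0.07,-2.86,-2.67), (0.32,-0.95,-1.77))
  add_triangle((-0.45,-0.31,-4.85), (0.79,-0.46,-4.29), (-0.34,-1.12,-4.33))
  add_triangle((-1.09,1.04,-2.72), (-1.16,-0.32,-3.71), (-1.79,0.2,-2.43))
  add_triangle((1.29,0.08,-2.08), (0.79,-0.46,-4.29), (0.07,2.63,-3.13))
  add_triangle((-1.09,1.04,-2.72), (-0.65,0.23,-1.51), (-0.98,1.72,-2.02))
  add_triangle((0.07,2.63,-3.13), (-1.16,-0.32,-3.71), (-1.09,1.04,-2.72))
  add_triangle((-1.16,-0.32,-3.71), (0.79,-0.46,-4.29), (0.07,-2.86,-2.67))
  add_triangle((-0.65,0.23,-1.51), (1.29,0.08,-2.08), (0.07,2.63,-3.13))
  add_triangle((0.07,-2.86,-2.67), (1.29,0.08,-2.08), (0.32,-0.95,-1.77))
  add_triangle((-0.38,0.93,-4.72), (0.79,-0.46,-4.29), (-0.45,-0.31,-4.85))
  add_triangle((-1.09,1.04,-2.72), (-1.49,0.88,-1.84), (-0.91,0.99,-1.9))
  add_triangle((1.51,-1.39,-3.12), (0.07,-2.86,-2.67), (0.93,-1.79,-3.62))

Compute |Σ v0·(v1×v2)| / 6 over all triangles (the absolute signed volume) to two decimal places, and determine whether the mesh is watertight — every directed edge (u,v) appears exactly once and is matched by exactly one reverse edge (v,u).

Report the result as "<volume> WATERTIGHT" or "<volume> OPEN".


Per-triangle v0·(v1×v2)/6:
  t1: -0.1844
  t2: -0.1422
  t3: +0.7389
  t4: +0.5602
  t5: +0.8083
  t6: -0.5636
  t7: -0.0288
  t8: +2.1288
  t9: +0.3141
  t10: +1.0979
  t11: -0.6063
  t12: +0.9073
  t13: +0.6797
  t14: -0.9274
  t15: -0.3937
  t16: +0.0877
  t17: +0.8871
  t18: -0.5152
  t19: +0.8005
  t20: +0.7513
  t21: +2.0329
  t22: +0.0461
  t23: +1.2560
  t24: +3.4153
  t25: -1.2687
  t26: -0.2391
  t27: +1.1915
  t28: +0.0780
  t29: +0.6014
Σ = +13.5137 → |volume| = 13.51

Directed edges: 87 total; 3 unmatched, e.g. (-0.65,0.23,-1.51)→(-1.49,0.88,-1.84) → open.

13.51 OPEN


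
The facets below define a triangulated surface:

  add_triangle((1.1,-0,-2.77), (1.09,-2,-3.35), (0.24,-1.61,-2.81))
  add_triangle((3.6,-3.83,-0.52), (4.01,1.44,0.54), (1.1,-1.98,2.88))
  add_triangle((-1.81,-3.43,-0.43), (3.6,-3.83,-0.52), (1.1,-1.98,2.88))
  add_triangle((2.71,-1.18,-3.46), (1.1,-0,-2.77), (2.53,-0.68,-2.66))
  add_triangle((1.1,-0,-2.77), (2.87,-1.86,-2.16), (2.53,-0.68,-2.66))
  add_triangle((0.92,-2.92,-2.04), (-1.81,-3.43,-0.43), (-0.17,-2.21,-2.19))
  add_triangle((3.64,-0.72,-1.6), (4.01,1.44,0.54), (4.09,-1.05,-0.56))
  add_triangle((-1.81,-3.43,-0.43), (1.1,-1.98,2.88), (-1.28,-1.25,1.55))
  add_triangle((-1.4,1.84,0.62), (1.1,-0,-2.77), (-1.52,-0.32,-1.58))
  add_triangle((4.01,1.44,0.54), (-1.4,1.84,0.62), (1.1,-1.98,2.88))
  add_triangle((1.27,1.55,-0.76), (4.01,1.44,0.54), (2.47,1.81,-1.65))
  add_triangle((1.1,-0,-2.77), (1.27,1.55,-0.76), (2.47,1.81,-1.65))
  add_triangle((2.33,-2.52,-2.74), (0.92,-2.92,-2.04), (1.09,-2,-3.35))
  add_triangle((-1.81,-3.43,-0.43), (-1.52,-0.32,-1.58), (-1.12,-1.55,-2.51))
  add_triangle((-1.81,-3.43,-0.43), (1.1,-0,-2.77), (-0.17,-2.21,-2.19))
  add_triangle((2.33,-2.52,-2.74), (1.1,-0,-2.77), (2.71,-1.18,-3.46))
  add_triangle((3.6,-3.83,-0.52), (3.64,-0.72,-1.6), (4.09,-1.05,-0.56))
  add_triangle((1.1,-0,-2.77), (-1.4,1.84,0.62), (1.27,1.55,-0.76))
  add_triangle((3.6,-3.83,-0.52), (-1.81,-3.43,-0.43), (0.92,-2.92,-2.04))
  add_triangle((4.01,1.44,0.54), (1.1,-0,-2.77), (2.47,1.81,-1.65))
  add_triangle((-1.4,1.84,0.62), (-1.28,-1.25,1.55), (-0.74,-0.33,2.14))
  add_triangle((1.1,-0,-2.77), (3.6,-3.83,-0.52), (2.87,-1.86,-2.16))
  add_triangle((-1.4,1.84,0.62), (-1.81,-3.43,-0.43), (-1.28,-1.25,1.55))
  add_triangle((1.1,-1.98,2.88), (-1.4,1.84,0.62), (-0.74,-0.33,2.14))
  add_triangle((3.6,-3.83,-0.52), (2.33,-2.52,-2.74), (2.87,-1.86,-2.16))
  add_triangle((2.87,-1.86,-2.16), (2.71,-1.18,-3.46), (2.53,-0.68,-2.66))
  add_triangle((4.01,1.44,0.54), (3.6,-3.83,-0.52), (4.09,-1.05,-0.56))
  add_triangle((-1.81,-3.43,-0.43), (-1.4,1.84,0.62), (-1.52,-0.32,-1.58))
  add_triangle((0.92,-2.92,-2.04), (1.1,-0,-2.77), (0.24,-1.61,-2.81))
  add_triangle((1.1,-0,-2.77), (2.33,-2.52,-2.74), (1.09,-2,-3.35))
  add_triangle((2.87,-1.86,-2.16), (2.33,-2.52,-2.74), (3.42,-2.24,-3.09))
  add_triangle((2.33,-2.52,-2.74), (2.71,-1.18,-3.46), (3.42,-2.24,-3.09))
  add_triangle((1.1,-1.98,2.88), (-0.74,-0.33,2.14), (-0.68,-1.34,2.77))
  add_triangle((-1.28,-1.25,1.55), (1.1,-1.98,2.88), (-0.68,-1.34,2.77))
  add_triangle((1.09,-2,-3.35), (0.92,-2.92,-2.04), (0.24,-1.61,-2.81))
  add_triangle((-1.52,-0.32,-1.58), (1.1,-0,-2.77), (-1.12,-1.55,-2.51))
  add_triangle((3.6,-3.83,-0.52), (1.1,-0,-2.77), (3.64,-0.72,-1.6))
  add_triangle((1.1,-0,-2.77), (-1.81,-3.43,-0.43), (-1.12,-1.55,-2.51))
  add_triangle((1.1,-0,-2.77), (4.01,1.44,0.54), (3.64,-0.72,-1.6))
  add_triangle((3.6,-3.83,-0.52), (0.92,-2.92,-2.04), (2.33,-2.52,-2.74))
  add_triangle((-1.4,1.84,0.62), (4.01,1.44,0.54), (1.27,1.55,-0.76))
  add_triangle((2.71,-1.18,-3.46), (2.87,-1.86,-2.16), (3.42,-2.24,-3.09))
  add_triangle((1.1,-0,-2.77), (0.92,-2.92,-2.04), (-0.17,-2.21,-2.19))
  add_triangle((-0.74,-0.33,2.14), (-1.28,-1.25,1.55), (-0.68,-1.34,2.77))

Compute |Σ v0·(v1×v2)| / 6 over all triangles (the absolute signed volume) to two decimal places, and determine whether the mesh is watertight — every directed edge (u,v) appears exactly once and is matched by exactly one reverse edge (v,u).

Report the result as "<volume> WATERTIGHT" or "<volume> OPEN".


83.35 WATERTIGHT

Per-triangle v0·(v1×v2)/6:
  t1: +0.6301
  t2: +10.9481
  t3: +10.1010
  t4: +0.3834
  t5: -0.6337
  t6: +1.7378
  t7: +2.0136
  t8: +3.2021
  t9: +1.9946
  t10: +5.5608
  t11: +0.8752
  t12: +0.4896
  t13: +1.2405
  t14: +1.5227
  t15: +0.3746
  t16: +0.8777
  t17: +2.1860
  t18: +1.6481
  t19: +5.3229
  t20: +2.3236
  t21: +0.9412
  t22: -0.6440
  t23: +2.1752
  t24: +0.7975
  t25: +1.7640
  t26: +0.4436
  t27: +2.1116
  t28: +2.3879
  t29: -1.2624
  t30: +1.4263
  t31: +0.2382
  t32: +0.7883
  t33: +0.5302
  t34: +0.6609
  t35: +0.6311
  t36: +1.2240
  t37: +4.1847
  t38: +1.9345
  t39: +3.4017
  t40: +2.7523
  t41: +2.0489
  t42: +0.1583
  t43: +1.5137
  t44: +0.3424
Σ = +83.3486 → |volume| = 83.35

Directed edges: 132 total, each appears once with its reverse present → watertight.


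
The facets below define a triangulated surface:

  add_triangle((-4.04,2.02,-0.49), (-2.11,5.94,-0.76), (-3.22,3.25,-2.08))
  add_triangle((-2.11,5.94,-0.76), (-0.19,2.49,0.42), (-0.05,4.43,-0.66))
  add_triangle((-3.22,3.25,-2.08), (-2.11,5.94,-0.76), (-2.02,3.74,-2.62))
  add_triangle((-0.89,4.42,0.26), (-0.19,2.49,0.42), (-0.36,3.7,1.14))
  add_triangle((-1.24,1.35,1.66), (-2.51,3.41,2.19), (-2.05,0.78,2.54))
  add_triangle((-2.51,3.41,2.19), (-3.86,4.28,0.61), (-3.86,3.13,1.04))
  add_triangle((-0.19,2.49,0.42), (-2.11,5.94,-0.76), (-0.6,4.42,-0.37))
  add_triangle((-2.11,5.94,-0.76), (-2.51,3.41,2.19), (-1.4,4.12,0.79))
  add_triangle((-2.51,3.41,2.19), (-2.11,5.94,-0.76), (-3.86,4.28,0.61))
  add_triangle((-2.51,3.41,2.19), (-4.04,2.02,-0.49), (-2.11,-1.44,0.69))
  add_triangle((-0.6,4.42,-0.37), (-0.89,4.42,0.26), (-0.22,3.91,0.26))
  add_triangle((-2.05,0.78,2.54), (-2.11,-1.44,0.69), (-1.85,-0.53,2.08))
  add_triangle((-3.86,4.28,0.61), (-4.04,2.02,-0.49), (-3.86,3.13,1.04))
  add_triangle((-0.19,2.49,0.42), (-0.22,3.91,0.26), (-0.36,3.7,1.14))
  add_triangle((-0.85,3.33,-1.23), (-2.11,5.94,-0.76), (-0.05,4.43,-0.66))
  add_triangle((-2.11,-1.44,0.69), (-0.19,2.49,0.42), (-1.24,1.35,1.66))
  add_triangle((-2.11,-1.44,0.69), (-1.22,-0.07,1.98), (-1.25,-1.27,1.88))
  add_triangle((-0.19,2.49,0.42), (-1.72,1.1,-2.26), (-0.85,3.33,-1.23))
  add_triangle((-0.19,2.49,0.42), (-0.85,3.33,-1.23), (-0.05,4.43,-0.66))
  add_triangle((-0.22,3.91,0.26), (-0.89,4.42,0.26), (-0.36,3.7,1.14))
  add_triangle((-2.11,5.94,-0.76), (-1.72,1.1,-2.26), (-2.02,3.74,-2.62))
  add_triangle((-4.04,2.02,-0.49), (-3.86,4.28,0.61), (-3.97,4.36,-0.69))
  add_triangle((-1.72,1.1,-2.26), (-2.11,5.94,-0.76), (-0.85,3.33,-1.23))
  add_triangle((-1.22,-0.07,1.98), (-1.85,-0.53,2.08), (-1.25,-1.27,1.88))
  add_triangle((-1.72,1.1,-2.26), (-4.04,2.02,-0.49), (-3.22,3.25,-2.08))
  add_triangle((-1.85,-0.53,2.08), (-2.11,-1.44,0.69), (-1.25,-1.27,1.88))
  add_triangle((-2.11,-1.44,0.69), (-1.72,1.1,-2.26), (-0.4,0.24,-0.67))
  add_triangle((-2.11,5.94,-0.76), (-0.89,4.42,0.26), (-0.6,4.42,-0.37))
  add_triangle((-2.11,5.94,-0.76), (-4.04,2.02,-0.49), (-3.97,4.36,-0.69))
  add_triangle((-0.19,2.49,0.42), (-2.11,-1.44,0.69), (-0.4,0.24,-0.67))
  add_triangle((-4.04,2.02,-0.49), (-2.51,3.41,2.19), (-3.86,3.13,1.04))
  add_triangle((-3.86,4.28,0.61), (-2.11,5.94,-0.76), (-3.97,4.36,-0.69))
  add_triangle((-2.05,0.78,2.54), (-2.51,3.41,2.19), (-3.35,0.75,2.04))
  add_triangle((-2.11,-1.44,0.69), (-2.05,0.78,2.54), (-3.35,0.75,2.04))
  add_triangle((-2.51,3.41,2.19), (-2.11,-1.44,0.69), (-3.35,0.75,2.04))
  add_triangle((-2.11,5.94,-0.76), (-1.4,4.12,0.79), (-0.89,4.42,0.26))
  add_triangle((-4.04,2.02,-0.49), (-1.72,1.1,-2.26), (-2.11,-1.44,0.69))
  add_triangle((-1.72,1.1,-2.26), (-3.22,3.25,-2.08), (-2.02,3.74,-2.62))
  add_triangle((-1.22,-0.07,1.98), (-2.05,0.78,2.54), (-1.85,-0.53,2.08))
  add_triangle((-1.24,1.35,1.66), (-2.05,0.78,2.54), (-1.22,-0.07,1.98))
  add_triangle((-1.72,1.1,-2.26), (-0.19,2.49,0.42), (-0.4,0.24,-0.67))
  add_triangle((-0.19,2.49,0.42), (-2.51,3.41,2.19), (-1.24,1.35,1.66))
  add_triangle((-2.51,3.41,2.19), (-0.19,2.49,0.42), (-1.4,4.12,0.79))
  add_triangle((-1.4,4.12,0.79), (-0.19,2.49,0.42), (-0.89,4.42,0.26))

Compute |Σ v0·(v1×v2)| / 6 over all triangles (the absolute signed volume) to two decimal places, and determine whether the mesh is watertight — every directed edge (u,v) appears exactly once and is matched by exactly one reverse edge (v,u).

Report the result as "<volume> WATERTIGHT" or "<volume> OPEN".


Per-triangle v0·(v1×v2)/6:
  t1: +5.0004
  t2: +1.1781
  t3: +3.2398
  t4: -0.1340
  t5: +0.3797
  t6: +1.5002
  t7: -0.5749
  t8: +1.8586
  t9: +4.5948
  t10: +5.5631
  t11: +0.2697
  t12: +0.6487
  t13: +1.5153
  t14: -0.0039
  t15: +1.1819
  t16: -0.8793
  t17: -0.6264
  t18: -0.6117
  t19: -0.5622
  t20: +0.3770
  t21: -1.3673
  t22: +2.0541
  t23: +1.7564
  t24: +0.2119
  t25: +1.9923
  t26: +0.5953
  t27: +0.1312
  t28: +0.6612
  t29: +0.1203
  t30: -0.8023
  t31: -0.1729
  t32: +3.0809
  t33: +1.9353
  t34: +1.2725
  t35: +0.2396
  t36: +0.8349
  t37: +3.2934
  t38: +1.4979
  t39: +0.2362
  t40: +0.1631
  t41: +0.0950
  t42: +0.5753
  t43: +0.6388
  t44: +0.2406
Σ = +43.1986 → |volume| = 43.20

Directed edges: 132 total; 6 unmatched, e.g. (-0.6,4.42,-0.37)→(-0.19,2.49,0.42) → open.

43.20 OPEN
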